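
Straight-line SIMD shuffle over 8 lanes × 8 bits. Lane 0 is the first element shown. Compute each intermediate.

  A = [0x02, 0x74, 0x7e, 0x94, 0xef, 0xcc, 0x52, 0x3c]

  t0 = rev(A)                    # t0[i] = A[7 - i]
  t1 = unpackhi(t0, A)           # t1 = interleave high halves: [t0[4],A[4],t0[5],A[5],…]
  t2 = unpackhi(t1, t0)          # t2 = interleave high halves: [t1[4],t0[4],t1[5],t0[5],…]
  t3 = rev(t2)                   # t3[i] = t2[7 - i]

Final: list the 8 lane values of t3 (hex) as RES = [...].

RES = [0x02, 0x3c, 0x74, 0x02, 0x7e, 0x52, 0x94, 0x74]

t0 = [0x3c, 0x52, 0xcc, 0xef, 0x94, 0x7e, 0x74, 0x02]
t1 = [0x94, 0xef, 0x7e, 0xcc, 0x74, 0x52, 0x02, 0x3c]
t2 = [0x74, 0x94, 0x52, 0x7e, 0x02, 0x74, 0x3c, 0x02]
t3 = [0x02, 0x3c, 0x74, 0x02, 0x7e, 0x52, 0x94, 0x74]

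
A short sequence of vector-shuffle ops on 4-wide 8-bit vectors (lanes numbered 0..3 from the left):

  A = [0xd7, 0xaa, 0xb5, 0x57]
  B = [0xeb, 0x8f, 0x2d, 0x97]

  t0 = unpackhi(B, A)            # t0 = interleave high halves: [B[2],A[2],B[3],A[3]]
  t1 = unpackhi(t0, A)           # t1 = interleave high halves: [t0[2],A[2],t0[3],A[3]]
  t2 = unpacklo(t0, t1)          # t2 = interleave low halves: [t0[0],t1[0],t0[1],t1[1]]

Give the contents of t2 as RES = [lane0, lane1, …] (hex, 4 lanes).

RES = [0x2d, 0x97, 0xb5, 0xb5]

→ t0 |2d|b5|97|57|
→ t1 |97|b5|57|57|
→ t2 |2d|97|b5|b5|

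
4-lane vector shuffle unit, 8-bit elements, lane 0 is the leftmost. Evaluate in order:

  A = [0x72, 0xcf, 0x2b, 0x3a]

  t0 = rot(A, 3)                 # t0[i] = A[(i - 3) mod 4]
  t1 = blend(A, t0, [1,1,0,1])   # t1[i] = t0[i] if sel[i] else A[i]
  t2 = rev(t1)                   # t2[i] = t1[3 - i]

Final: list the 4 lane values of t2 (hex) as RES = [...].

RES = [0x72, 0x2b, 0x2b, 0xcf]

→ t0 |cf|2b|3a|72|
→ t1 |cf|2b|2b|72|
→ t2 |72|2b|2b|cf|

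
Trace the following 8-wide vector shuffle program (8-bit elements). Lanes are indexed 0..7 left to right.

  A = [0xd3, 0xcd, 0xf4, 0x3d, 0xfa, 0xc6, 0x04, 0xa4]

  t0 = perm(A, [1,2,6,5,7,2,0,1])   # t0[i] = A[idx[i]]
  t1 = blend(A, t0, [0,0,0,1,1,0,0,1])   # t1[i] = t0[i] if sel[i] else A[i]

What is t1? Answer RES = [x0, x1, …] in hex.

RES = [ 0xd3  0xcd  0xf4  0xc6  0xa4  0xc6  0x04  0xcd ]

t0 = [0xcd, 0xf4, 0x04, 0xc6, 0xa4, 0xf4, 0xd3, 0xcd]
t1 = [0xd3, 0xcd, 0xf4, 0xc6, 0xa4, 0xc6, 0x04, 0xcd]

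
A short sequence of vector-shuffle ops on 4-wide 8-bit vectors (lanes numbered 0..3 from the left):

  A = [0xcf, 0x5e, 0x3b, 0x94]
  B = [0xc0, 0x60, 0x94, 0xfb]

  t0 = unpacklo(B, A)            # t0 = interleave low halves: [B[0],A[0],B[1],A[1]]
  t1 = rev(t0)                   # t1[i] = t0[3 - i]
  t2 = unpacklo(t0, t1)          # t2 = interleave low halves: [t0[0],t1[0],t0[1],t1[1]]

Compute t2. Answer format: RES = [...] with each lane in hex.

RES = [0xc0, 0x5e, 0xcf, 0x60]

t0 = [0xc0, 0xcf, 0x60, 0x5e]
t1 = [0x5e, 0x60, 0xcf, 0xc0]
t2 = [0xc0, 0x5e, 0xcf, 0x60]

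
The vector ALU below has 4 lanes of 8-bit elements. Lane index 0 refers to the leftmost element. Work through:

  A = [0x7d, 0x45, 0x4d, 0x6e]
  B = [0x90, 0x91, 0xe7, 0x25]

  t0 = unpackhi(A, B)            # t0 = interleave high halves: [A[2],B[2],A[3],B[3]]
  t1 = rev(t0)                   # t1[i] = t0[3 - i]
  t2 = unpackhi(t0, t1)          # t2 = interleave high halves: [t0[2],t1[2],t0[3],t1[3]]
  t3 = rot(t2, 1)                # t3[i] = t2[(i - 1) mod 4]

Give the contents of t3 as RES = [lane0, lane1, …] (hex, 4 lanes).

→ t0 |4d|e7|6e|25|
→ t1 |25|6e|e7|4d|
→ t2 |6e|e7|25|4d|
→ t3 |4d|6e|e7|25|

RES = [ 0x4d  0x6e  0xe7  0x25 ]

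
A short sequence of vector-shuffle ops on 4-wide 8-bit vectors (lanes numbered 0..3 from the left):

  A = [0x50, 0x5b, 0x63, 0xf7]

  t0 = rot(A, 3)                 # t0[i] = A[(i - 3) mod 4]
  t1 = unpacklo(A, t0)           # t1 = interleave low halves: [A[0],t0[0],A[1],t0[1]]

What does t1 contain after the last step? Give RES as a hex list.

RES = [ 0x50  0x5b  0x5b  0x63 ]

→ t0 |5b|63|f7|50|
→ t1 |50|5b|5b|63|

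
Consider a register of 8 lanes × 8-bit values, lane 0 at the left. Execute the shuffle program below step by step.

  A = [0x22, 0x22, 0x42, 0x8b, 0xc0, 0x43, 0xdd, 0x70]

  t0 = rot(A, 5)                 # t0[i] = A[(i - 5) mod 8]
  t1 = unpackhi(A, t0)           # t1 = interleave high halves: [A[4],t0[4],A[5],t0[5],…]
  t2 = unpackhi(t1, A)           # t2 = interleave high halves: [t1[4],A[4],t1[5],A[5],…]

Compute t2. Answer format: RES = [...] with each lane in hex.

RES = [0xdd, 0xc0, 0x22, 0x43, 0x70, 0xdd, 0x42, 0x70]

→ t0 |8b|c0|43|dd|70|22|22|42|
→ t1 |c0|70|43|22|dd|22|70|42|
→ t2 |dd|c0|22|43|70|dd|42|70|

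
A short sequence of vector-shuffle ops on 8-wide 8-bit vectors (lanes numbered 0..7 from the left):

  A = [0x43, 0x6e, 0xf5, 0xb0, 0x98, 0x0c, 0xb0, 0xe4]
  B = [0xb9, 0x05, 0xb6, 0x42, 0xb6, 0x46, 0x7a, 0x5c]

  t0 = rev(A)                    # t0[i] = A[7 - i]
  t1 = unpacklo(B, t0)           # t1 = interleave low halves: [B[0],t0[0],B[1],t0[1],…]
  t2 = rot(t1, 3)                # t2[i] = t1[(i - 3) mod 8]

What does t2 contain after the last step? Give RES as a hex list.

RES = [ 0x0c  0x42  0x98  0xb9  0xe4  0x05  0xb0  0xb6 ]

→ t0 |e4|b0|0c|98|b0|f5|6e|43|
→ t1 |b9|e4|05|b0|b6|0c|42|98|
→ t2 |0c|42|98|b9|e4|05|b0|b6|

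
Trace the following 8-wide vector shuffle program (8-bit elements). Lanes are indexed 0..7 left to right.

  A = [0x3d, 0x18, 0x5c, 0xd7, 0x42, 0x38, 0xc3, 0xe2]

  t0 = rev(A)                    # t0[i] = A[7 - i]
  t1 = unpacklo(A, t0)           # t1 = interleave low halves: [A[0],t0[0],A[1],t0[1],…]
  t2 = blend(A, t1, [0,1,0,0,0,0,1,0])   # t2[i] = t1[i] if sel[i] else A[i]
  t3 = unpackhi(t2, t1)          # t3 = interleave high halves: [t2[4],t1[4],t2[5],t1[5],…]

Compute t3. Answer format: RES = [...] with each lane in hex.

RES = [0x42, 0x5c, 0x38, 0x38, 0xd7, 0xd7, 0xe2, 0x42]

t0 = [0xe2, 0xc3, 0x38, 0x42, 0xd7, 0x5c, 0x18, 0x3d]
t1 = [0x3d, 0xe2, 0x18, 0xc3, 0x5c, 0x38, 0xd7, 0x42]
t2 = [0x3d, 0xe2, 0x5c, 0xd7, 0x42, 0x38, 0xd7, 0xe2]
t3 = [0x42, 0x5c, 0x38, 0x38, 0xd7, 0xd7, 0xe2, 0x42]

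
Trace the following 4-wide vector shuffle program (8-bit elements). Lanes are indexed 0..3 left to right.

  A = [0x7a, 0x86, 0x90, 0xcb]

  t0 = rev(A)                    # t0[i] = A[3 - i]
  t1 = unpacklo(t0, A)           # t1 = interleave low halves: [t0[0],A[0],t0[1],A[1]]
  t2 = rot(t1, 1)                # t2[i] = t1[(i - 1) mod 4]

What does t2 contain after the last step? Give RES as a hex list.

  t0: cb 90 86 7a
  t1: cb 7a 90 86
  t2: 86 cb 7a 90

RES = [ 0x86  0xcb  0x7a  0x90 ]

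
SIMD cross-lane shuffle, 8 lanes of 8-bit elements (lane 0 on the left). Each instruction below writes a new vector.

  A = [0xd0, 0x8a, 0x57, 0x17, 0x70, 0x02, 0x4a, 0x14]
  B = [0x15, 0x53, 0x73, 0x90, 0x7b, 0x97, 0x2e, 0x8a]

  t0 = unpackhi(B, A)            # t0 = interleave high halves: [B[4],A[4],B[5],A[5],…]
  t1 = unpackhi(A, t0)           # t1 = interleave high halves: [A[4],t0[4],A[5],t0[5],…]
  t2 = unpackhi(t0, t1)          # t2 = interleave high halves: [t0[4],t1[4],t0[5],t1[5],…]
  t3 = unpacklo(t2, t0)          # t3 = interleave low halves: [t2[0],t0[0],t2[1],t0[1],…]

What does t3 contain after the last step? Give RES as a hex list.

t0 = [0x7b, 0x70, 0x97, 0x02, 0x2e, 0x4a, 0x8a, 0x14]
t1 = [0x70, 0x2e, 0x02, 0x4a, 0x4a, 0x8a, 0x14, 0x14]
t2 = [0x2e, 0x4a, 0x4a, 0x8a, 0x8a, 0x14, 0x14, 0x14]
t3 = [0x2e, 0x7b, 0x4a, 0x70, 0x4a, 0x97, 0x8a, 0x02]

RES = [0x2e, 0x7b, 0x4a, 0x70, 0x4a, 0x97, 0x8a, 0x02]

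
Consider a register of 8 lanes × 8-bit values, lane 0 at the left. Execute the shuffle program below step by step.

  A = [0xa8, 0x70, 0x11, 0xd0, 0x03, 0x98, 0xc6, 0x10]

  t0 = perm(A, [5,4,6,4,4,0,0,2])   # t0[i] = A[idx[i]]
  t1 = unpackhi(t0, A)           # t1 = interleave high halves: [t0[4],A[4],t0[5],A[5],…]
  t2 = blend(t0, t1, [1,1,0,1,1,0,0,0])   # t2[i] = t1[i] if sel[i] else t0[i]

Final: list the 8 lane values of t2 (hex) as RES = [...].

→ t0 |98|03|c6|03|03|a8|a8|11|
→ t1 |03|03|a8|98|a8|c6|11|10|
→ t2 |03|03|c6|98|a8|a8|a8|11|

RES = [ 0x03  0x03  0xc6  0x98  0xa8  0xa8  0xa8  0x11 ]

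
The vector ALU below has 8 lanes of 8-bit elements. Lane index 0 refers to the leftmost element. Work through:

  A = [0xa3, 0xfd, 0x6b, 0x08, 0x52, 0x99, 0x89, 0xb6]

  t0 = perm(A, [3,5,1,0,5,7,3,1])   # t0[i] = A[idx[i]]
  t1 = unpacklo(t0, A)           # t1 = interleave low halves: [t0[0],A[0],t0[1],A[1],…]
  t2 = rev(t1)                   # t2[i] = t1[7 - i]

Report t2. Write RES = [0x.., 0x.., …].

  t0: 08 99 fd a3 99 b6 08 fd
  t1: 08 a3 99 fd fd 6b a3 08
  t2: 08 a3 6b fd fd 99 a3 08

RES = [ 0x08  0xa3  0x6b  0xfd  0xfd  0x99  0xa3  0x08 ]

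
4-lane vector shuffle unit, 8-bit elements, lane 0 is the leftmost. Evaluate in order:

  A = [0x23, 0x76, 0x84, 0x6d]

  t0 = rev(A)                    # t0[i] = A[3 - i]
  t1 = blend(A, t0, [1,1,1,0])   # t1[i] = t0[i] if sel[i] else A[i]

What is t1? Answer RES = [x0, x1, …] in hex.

RES = [0x6d, 0x84, 0x76, 0x6d]

  t0: 6d 84 76 23
  t1: 6d 84 76 6d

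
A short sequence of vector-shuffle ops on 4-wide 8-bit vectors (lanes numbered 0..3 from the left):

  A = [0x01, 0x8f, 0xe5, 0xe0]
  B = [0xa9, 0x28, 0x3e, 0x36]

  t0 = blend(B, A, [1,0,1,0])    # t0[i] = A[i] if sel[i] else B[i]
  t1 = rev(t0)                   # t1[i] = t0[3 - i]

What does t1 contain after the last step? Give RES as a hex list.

RES = [ 0x36  0xe5  0x28  0x01 ]

  t0: 01 28 e5 36
  t1: 36 e5 28 01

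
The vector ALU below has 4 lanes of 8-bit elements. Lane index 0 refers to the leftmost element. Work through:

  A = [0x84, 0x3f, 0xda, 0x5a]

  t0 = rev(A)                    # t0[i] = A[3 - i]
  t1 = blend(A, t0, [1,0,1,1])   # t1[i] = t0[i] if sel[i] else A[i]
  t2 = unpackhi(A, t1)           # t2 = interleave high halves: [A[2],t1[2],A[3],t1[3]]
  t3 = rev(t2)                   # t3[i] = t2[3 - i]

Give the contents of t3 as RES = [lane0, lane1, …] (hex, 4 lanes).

RES = [0x84, 0x5a, 0x3f, 0xda]

t0 = [0x5a, 0xda, 0x3f, 0x84]
t1 = [0x5a, 0x3f, 0x3f, 0x84]
t2 = [0xda, 0x3f, 0x5a, 0x84]
t3 = [0x84, 0x5a, 0x3f, 0xda]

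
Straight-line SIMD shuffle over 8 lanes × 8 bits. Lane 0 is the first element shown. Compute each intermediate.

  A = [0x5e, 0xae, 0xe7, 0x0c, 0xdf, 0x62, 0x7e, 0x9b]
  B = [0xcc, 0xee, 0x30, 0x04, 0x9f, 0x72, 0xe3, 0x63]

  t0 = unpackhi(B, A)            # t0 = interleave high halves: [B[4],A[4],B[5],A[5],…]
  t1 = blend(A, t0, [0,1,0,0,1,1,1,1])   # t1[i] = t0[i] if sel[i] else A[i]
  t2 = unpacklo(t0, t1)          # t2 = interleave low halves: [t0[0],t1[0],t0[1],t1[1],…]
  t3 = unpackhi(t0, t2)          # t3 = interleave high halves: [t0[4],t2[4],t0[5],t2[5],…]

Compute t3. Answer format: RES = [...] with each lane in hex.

RES = [ 0xe3  0x72  0x7e  0xe7  0x63  0x62  0x9b  0x0c ]

t0 = [0x9f, 0xdf, 0x72, 0x62, 0xe3, 0x7e, 0x63, 0x9b]
t1 = [0x5e, 0xdf, 0xe7, 0x0c, 0xe3, 0x7e, 0x63, 0x9b]
t2 = [0x9f, 0x5e, 0xdf, 0xdf, 0x72, 0xe7, 0x62, 0x0c]
t3 = [0xe3, 0x72, 0x7e, 0xe7, 0x63, 0x62, 0x9b, 0x0c]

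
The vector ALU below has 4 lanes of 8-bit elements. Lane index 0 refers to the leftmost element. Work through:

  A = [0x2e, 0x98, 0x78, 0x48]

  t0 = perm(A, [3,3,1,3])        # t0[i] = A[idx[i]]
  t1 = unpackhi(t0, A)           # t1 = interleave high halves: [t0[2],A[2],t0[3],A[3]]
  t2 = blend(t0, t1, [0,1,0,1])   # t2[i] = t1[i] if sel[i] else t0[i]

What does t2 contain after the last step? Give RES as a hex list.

→ t0 |48|48|98|48|
→ t1 |98|78|48|48|
→ t2 |48|78|98|48|

RES = [0x48, 0x78, 0x98, 0x48]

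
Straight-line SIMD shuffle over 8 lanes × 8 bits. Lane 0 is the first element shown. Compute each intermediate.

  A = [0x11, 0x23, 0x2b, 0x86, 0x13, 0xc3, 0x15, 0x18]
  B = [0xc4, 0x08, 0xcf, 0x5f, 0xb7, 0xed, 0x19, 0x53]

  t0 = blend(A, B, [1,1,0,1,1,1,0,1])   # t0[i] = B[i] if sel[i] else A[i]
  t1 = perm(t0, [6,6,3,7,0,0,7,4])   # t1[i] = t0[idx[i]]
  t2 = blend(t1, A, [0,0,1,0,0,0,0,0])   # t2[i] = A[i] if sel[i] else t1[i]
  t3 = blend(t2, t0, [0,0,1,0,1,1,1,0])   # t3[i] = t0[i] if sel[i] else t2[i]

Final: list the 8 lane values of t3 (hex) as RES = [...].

  t0: c4 08 2b 5f b7 ed 15 53
  t1: 15 15 5f 53 c4 c4 53 b7
  t2: 15 15 2b 53 c4 c4 53 b7
  t3: 15 15 2b 53 b7 ed 15 b7

RES = [ 0x15  0x15  0x2b  0x53  0xb7  0xed  0x15  0xb7 ]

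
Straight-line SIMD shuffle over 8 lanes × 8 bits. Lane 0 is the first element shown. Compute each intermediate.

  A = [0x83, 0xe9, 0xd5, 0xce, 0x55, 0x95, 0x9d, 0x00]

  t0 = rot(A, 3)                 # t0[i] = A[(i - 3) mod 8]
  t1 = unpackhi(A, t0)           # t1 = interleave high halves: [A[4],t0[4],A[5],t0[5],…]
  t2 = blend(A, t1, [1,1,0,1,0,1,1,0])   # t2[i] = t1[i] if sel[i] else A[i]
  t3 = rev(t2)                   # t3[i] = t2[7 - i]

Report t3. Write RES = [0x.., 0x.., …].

RES = [0x00, 0x00, 0xce, 0x55, 0xd5, 0xd5, 0xe9, 0x55]

  t0: 95 9d 00 83 e9 d5 ce 55
  t1: 55 e9 95 d5 9d ce 00 55
  t2: 55 e9 d5 d5 55 ce 00 00
  t3: 00 00 ce 55 d5 d5 e9 55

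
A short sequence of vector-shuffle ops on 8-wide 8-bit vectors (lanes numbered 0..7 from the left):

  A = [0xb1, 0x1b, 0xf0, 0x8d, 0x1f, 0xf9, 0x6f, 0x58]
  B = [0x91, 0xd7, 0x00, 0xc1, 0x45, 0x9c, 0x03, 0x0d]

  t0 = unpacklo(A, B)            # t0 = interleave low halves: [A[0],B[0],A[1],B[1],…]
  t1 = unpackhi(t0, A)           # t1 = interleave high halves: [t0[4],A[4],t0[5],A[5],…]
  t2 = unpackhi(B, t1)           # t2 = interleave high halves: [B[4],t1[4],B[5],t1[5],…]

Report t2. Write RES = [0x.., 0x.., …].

t0 = [0xb1, 0x91, 0x1b, 0xd7, 0xf0, 0x00, 0x8d, 0xc1]
t1 = [0xf0, 0x1f, 0x00, 0xf9, 0x8d, 0x6f, 0xc1, 0x58]
t2 = [0x45, 0x8d, 0x9c, 0x6f, 0x03, 0xc1, 0x0d, 0x58]

RES = [ 0x45  0x8d  0x9c  0x6f  0x03  0xc1  0x0d  0x58 ]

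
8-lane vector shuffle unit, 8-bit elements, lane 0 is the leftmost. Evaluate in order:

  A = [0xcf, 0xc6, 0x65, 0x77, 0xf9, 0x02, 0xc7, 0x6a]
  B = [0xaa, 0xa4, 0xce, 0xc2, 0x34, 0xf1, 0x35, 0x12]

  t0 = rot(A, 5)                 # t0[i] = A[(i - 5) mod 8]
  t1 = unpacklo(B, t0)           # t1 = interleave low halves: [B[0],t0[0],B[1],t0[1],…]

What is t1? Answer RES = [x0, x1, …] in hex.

→ t0 |77|f9|02|c7|6a|cf|c6|65|
→ t1 |aa|77|a4|f9|ce|02|c2|c7|

RES = [0xaa, 0x77, 0xa4, 0xf9, 0xce, 0x02, 0xc2, 0xc7]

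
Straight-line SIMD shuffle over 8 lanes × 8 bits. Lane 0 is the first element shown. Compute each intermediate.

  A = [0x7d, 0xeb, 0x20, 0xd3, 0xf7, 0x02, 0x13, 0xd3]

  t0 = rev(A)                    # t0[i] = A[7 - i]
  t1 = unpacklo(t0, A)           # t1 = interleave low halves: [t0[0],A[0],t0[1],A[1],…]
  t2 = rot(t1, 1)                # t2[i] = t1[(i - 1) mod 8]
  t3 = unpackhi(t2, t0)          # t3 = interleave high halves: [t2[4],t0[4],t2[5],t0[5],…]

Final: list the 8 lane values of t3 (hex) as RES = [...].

RES = [ 0xeb  0xd3  0x02  0x20  0x20  0xeb  0xf7  0x7d ]

→ t0 |d3|13|02|f7|d3|20|eb|7d|
→ t1 |d3|7d|13|eb|02|20|f7|d3|
→ t2 |d3|d3|7d|13|eb|02|20|f7|
→ t3 |eb|d3|02|20|20|eb|f7|7d|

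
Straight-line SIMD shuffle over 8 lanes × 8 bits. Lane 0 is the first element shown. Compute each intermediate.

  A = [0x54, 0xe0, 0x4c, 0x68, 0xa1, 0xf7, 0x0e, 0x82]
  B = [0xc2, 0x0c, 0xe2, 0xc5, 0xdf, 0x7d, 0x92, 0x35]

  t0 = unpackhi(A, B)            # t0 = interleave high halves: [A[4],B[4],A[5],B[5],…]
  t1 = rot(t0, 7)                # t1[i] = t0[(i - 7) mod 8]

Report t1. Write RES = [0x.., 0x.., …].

RES = [0xdf, 0xf7, 0x7d, 0x0e, 0x92, 0x82, 0x35, 0xa1]

→ t0 |a1|df|f7|7d|0e|92|82|35|
→ t1 |df|f7|7d|0e|92|82|35|a1|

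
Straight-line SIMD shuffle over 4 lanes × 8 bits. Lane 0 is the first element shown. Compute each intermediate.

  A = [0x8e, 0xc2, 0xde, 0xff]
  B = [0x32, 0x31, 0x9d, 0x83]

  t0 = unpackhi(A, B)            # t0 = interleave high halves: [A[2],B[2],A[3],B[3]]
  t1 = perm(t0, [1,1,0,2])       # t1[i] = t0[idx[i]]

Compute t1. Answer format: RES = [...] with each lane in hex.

RES = [0x9d, 0x9d, 0xde, 0xff]

t0 = [0xde, 0x9d, 0xff, 0x83]
t1 = [0x9d, 0x9d, 0xde, 0xff]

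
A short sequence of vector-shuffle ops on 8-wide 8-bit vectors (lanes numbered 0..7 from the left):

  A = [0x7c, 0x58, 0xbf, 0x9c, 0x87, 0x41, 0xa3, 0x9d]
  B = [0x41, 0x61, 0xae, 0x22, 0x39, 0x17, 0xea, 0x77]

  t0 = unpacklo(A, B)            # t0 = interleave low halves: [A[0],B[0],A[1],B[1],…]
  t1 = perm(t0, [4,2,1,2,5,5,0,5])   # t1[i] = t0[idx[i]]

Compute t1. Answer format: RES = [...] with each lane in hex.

  t0: 7c 41 58 61 bf ae 9c 22
  t1: bf 58 41 58 ae ae 7c ae

RES = [ 0xbf  0x58  0x41  0x58  0xae  0xae  0x7c  0xae ]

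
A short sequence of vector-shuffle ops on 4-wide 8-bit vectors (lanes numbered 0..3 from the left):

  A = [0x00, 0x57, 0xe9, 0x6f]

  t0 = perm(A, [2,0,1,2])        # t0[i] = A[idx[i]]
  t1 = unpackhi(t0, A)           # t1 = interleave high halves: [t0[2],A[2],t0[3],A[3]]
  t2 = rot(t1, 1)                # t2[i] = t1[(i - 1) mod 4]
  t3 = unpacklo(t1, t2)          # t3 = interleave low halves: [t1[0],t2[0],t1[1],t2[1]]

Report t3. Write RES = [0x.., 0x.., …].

RES = [ 0x57  0x6f  0xe9  0x57 ]

t0 = [0xe9, 0x00, 0x57, 0xe9]
t1 = [0x57, 0xe9, 0xe9, 0x6f]
t2 = [0x6f, 0x57, 0xe9, 0xe9]
t3 = [0x57, 0x6f, 0xe9, 0x57]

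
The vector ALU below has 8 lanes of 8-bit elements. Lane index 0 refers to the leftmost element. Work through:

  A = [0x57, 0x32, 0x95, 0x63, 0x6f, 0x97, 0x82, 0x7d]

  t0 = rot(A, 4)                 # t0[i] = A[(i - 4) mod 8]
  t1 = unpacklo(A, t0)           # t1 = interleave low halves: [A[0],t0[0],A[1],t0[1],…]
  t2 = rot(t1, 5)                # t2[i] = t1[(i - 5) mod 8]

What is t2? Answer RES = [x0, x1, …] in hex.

RES = [ 0x97  0x95  0x82  0x63  0x7d  0x57  0x6f  0x32 ]

→ t0 |6f|97|82|7d|57|32|95|63|
→ t1 |57|6f|32|97|95|82|63|7d|
→ t2 |97|95|82|63|7d|57|6f|32|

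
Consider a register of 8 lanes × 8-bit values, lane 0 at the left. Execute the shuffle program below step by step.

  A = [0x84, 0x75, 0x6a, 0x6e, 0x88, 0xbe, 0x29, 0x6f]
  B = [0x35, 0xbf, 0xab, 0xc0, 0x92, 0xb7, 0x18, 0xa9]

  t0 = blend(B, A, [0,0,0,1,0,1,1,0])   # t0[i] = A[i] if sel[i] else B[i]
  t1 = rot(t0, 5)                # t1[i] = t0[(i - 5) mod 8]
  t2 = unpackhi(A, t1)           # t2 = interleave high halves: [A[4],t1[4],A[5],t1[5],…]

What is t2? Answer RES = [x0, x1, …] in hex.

t0 = [0x35, 0xbf, 0xab, 0x6e, 0x92, 0xbe, 0x29, 0xa9]
t1 = [0x6e, 0x92, 0xbe, 0x29, 0xa9, 0x35, 0xbf, 0xab]
t2 = [0x88, 0xa9, 0xbe, 0x35, 0x29, 0xbf, 0x6f, 0xab]

RES = [ 0x88  0xa9  0xbe  0x35  0x29  0xbf  0x6f  0xab ]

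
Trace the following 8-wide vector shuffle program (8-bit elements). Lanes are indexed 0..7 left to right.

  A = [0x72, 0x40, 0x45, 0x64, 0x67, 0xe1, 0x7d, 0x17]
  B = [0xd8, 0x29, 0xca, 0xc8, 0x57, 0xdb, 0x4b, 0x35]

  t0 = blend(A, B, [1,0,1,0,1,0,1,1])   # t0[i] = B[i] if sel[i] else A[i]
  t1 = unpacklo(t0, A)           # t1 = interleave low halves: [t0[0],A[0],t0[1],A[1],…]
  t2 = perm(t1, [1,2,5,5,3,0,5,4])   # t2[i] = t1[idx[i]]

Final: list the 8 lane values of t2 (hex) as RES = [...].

→ t0 |d8|40|ca|64|57|e1|4b|35|
→ t1 |d8|72|40|40|ca|45|64|64|
→ t2 |72|40|45|45|40|d8|45|ca|

RES = [0x72, 0x40, 0x45, 0x45, 0x40, 0xd8, 0x45, 0xca]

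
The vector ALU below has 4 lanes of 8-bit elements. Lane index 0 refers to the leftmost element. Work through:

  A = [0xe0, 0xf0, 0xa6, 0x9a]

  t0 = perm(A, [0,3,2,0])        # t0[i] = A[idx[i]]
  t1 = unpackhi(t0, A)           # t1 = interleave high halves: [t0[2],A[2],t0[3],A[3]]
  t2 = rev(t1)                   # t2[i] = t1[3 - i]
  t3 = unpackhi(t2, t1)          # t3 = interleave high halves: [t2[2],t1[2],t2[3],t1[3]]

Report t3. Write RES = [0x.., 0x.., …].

  t0: e0 9a a6 e0
  t1: a6 a6 e0 9a
  t2: 9a e0 a6 a6
  t3: a6 e0 a6 9a

RES = [ 0xa6  0xe0  0xa6  0x9a ]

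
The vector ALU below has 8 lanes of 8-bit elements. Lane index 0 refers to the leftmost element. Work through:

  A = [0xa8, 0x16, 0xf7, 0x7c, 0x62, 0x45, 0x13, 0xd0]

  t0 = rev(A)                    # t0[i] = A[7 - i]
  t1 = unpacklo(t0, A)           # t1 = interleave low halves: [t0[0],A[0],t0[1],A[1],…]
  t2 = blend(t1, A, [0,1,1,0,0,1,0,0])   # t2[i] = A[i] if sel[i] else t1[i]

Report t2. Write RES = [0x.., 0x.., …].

→ t0 |d0|13|45|62|7c|f7|16|a8|
→ t1 |d0|a8|13|16|45|f7|62|7c|
→ t2 |d0|16|f7|16|45|45|62|7c|

RES = [ 0xd0  0x16  0xf7  0x16  0x45  0x45  0x62  0x7c ]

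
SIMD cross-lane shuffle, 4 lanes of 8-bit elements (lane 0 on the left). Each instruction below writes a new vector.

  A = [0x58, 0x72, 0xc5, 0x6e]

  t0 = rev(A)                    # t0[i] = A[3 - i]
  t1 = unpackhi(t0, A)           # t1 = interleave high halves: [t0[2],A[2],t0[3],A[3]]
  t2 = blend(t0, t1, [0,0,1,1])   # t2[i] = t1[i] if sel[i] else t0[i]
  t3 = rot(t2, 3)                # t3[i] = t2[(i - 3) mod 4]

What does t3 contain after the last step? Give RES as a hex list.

  t0: 6e c5 72 58
  t1: 72 c5 58 6e
  t2: 6e c5 58 6e
  t3: c5 58 6e 6e

RES = [ 0xc5  0x58  0x6e  0x6e ]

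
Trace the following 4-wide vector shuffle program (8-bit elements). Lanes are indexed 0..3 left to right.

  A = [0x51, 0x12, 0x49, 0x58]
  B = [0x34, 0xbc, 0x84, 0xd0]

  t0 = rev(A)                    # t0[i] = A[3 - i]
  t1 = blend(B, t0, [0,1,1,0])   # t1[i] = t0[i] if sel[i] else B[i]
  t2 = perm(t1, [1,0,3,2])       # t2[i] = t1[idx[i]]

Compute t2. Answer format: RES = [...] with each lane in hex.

RES = [ 0x49  0x34  0xd0  0x12 ]

t0 = [0x58, 0x49, 0x12, 0x51]
t1 = [0x34, 0x49, 0x12, 0xd0]
t2 = [0x49, 0x34, 0xd0, 0x12]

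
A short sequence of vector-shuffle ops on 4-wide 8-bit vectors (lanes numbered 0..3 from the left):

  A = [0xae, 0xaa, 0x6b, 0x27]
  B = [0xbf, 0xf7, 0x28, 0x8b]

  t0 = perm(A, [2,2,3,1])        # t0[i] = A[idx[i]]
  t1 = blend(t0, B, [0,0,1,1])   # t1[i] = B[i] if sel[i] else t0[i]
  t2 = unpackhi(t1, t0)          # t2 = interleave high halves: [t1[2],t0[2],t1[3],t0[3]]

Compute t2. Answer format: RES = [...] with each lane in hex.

→ t0 |6b|6b|27|aa|
→ t1 |6b|6b|28|8b|
→ t2 |28|27|8b|aa|

RES = [ 0x28  0x27  0x8b  0xaa ]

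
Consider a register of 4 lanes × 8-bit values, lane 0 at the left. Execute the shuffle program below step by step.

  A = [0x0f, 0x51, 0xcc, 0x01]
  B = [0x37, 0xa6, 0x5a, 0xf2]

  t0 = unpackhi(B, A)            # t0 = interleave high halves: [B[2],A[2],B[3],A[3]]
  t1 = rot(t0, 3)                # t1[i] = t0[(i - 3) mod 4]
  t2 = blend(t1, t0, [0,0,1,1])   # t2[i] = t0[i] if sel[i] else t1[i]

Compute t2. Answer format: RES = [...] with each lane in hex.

t0 = [0x5a, 0xcc, 0xf2, 0x01]
t1 = [0xcc, 0xf2, 0x01, 0x5a]
t2 = [0xcc, 0xf2, 0xf2, 0x01]

RES = [0xcc, 0xf2, 0xf2, 0x01]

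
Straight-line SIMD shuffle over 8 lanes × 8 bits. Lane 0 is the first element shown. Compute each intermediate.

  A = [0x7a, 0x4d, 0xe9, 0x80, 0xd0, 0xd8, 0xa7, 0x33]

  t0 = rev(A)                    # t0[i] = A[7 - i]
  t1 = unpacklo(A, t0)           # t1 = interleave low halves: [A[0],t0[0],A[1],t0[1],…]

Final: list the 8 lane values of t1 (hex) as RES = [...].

t0 = [0x33, 0xa7, 0xd8, 0xd0, 0x80, 0xe9, 0x4d, 0x7a]
t1 = [0x7a, 0x33, 0x4d, 0xa7, 0xe9, 0xd8, 0x80, 0xd0]

RES = [ 0x7a  0x33  0x4d  0xa7  0xe9  0xd8  0x80  0xd0 ]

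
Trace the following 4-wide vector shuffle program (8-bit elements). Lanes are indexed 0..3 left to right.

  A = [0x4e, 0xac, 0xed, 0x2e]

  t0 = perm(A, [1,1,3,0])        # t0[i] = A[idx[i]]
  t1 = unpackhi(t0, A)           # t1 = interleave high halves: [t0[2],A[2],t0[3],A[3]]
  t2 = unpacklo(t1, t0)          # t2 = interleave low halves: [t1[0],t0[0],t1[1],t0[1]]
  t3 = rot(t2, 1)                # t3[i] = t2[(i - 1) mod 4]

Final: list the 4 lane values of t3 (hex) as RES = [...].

RES = [0xac, 0x2e, 0xac, 0xed]

  t0: ac ac 2e 4e
  t1: 2e ed 4e 2e
  t2: 2e ac ed ac
  t3: ac 2e ac ed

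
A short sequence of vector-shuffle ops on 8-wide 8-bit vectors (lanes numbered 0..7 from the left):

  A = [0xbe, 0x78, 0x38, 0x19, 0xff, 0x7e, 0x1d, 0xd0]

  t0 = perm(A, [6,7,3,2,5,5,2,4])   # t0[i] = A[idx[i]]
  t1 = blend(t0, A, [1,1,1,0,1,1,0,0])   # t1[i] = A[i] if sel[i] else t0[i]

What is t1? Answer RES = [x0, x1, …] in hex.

t0 = [0x1d, 0xd0, 0x19, 0x38, 0x7e, 0x7e, 0x38, 0xff]
t1 = [0xbe, 0x78, 0x38, 0x38, 0xff, 0x7e, 0x38, 0xff]

RES = [ 0xbe  0x78  0x38  0x38  0xff  0x7e  0x38  0xff ]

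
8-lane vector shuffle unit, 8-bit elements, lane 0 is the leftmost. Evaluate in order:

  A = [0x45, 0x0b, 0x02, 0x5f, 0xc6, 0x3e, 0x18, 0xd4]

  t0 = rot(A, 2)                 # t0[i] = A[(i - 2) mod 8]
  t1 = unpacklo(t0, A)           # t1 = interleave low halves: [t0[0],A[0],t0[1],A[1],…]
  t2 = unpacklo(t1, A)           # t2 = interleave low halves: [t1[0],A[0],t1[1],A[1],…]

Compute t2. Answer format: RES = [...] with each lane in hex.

RES = [ 0x18  0x45  0x45  0x0b  0xd4  0x02  0x0b  0x5f ]

→ t0 |18|d4|45|0b|02|5f|c6|3e|
→ t1 |18|45|d4|0b|45|02|0b|5f|
→ t2 |18|45|45|0b|d4|02|0b|5f|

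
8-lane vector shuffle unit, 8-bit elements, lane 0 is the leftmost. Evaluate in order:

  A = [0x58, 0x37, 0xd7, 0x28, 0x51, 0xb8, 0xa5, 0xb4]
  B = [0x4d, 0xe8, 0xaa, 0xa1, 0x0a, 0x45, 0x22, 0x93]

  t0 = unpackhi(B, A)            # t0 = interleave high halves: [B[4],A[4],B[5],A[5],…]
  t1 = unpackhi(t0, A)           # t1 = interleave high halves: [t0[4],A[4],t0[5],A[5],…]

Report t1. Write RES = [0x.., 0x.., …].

RES = [0x22, 0x51, 0xa5, 0xb8, 0x93, 0xa5, 0xb4, 0xb4]

t0 = [0x0a, 0x51, 0x45, 0xb8, 0x22, 0xa5, 0x93, 0xb4]
t1 = [0x22, 0x51, 0xa5, 0xb8, 0x93, 0xa5, 0xb4, 0xb4]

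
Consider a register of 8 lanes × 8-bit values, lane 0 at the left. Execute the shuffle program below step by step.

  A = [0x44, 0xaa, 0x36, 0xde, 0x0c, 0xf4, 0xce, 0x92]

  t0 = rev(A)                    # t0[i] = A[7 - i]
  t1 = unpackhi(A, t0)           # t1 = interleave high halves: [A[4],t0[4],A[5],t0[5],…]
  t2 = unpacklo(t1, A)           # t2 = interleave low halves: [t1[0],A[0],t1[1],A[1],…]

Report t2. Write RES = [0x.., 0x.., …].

→ t0 |92|ce|f4|0c|de|36|aa|44|
→ t1 |0c|de|f4|36|ce|aa|92|44|
→ t2 |0c|44|de|aa|f4|36|36|de|

RES = [ 0x0c  0x44  0xde  0xaa  0xf4  0x36  0x36  0xde ]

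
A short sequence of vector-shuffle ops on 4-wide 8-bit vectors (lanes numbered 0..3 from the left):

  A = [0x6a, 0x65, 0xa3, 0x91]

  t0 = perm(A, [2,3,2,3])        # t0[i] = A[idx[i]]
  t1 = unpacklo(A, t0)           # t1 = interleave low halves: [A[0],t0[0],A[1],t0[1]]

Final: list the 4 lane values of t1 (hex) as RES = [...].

t0 = [0xa3, 0x91, 0xa3, 0x91]
t1 = [0x6a, 0xa3, 0x65, 0x91]

RES = [ 0x6a  0xa3  0x65  0x91 ]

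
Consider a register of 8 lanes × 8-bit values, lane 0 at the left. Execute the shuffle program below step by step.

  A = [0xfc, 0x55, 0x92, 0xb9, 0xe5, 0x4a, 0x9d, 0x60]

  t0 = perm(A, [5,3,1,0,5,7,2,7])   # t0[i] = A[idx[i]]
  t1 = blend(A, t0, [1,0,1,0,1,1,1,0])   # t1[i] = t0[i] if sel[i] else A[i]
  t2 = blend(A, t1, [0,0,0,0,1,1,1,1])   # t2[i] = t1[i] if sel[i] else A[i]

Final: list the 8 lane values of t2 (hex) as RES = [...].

t0 = [0x4a, 0xb9, 0x55, 0xfc, 0x4a, 0x60, 0x92, 0x60]
t1 = [0x4a, 0x55, 0x55, 0xb9, 0x4a, 0x60, 0x92, 0x60]
t2 = [0xfc, 0x55, 0x92, 0xb9, 0x4a, 0x60, 0x92, 0x60]

RES = [ 0xfc  0x55  0x92  0xb9  0x4a  0x60  0x92  0x60 ]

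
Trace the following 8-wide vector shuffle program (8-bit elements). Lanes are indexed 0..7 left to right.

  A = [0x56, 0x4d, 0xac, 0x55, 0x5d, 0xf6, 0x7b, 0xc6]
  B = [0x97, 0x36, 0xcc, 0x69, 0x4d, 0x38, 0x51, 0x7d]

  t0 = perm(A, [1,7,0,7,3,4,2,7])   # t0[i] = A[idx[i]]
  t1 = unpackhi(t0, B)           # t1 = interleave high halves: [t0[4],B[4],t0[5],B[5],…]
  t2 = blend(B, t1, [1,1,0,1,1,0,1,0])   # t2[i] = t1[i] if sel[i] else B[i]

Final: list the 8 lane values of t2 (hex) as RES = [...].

RES = [0x55, 0x4d, 0xcc, 0x38, 0xac, 0x38, 0xc6, 0x7d]

→ t0 |4d|c6|56|c6|55|5d|ac|c6|
→ t1 |55|4d|5d|38|ac|51|c6|7d|
→ t2 |55|4d|cc|38|ac|38|c6|7d|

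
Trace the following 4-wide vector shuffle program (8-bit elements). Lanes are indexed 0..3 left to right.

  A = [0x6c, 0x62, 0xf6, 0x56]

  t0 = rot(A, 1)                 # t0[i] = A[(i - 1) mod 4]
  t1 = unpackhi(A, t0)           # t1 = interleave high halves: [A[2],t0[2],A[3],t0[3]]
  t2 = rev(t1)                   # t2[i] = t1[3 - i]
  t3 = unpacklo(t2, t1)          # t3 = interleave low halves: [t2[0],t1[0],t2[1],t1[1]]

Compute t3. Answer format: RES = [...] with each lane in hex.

→ t0 |56|6c|62|f6|
→ t1 |f6|62|56|f6|
→ t2 |f6|56|62|f6|
→ t3 |f6|f6|56|62|

RES = [0xf6, 0xf6, 0x56, 0x62]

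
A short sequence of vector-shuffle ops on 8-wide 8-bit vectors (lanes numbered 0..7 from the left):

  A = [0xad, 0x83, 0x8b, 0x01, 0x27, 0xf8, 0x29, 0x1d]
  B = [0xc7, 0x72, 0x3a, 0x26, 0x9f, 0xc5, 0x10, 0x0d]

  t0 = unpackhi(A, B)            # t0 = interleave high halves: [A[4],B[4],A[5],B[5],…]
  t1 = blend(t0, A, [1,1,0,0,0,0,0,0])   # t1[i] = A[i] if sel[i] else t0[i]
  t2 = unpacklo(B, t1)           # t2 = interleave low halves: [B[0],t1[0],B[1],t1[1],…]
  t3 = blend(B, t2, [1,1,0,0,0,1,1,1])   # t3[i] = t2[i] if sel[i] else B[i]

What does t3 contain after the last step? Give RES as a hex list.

  t0: 27 9f f8 c5 29 10 1d 0d
  t1: ad 83 f8 c5 29 10 1d 0d
  t2: c7 ad 72 83 3a f8 26 c5
  t3: c7 ad 3a 26 9f f8 26 c5

RES = [0xc7, 0xad, 0x3a, 0x26, 0x9f, 0xf8, 0x26, 0xc5]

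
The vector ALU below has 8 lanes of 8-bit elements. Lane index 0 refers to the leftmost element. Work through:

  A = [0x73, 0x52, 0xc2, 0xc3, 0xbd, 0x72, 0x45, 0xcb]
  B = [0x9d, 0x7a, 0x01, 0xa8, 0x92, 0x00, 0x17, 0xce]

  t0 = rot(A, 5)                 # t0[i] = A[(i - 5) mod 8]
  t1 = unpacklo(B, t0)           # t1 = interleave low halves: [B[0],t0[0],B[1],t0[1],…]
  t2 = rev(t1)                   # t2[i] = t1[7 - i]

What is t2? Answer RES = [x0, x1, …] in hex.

  t0: c3 bd 72 45 cb 73 52 c2
  t1: 9d c3 7a bd 01 72 a8 45
  t2: 45 a8 72 01 bd 7a c3 9d

RES = [ 0x45  0xa8  0x72  0x01  0xbd  0x7a  0xc3  0x9d ]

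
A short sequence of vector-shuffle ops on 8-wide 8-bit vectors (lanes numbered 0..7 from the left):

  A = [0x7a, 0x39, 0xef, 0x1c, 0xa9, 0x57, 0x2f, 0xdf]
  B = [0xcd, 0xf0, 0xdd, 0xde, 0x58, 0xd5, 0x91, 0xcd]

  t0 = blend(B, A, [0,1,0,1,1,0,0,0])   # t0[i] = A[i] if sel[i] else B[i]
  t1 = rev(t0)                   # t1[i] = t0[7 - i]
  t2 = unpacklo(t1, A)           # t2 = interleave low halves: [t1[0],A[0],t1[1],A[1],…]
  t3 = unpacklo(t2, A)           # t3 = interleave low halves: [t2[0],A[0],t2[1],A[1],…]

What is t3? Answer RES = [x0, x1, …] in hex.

RES = [ 0xcd  0x7a  0x7a  0x39  0x91  0xef  0x39  0x1c ]

  t0: cd 39 dd 1c a9 d5 91 cd
  t1: cd 91 d5 a9 1c dd 39 cd
  t2: cd 7a 91 39 d5 ef a9 1c
  t3: cd 7a 7a 39 91 ef 39 1c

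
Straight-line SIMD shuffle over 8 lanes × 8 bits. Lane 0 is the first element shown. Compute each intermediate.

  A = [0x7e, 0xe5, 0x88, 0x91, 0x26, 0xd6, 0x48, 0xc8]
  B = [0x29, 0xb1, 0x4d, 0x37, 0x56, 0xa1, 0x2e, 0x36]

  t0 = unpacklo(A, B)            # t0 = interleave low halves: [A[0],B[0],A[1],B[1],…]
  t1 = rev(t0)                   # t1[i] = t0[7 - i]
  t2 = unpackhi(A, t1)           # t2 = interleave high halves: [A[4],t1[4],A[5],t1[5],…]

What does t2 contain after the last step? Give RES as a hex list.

→ t0 |7e|29|e5|b1|88|4d|91|37|
→ t1 |37|91|4d|88|b1|e5|29|7e|
→ t2 |26|b1|d6|e5|48|29|c8|7e|

RES = [0x26, 0xb1, 0xd6, 0xe5, 0x48, 0x29, 0xc8, 0x7e]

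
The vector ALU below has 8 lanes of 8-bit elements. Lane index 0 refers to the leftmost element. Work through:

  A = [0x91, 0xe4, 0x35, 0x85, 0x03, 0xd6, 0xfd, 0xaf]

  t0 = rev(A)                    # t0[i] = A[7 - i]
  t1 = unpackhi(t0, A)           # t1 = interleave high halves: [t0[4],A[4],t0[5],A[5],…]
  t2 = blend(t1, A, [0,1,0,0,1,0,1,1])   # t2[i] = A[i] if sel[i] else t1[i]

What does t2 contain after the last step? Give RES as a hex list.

RES = [0x85, 0xe4, 0x35, 0xd6, 0x03, 0xfd, 0xfd, 0xaf]

  t0: af fd d6 03 85 35 e4 91
  t1: 85 03 35 d6 e4 fd 91 af
  t2: 85 e4 35 d6 03 fd fd af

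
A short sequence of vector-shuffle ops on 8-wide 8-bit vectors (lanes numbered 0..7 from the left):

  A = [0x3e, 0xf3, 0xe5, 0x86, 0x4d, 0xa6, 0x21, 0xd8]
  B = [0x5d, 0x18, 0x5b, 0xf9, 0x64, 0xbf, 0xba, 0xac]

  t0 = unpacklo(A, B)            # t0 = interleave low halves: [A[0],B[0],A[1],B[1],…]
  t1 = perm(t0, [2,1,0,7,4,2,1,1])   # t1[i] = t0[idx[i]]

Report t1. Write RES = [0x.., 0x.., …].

RES = [ 0xf3  0x5d  0x3e  0xf9  0xe5  0xf3  0x5d  0x5d ]

t0 = [0x3e, 0x5d, 0xf3, 0x18, 0xe5, 0x5b, 0x86, 0xf9]
t1 = [0xf3, 0x5d, 0x3e, 0xf9, 0xe5, 0xf3, 0x5d, 0x5d]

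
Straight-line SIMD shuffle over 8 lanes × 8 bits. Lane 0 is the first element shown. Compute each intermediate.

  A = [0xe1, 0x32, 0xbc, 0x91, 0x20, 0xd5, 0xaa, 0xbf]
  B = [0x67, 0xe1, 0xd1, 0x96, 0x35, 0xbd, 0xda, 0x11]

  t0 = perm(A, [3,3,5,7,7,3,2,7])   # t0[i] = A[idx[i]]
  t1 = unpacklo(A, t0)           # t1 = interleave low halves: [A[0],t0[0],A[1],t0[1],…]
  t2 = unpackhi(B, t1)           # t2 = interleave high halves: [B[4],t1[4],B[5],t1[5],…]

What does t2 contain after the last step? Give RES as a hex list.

RES = [0x35, 0xbc, 0xbd, 0xd5, 0xda, 0x91, 0x11, 0xbf]

  t0: 91 91 d5 bf bf 91 bc bf
  t1: e1 91 32 91 bc d5 91 bf
  t2: 35 bc bd d5 da 91 11 bf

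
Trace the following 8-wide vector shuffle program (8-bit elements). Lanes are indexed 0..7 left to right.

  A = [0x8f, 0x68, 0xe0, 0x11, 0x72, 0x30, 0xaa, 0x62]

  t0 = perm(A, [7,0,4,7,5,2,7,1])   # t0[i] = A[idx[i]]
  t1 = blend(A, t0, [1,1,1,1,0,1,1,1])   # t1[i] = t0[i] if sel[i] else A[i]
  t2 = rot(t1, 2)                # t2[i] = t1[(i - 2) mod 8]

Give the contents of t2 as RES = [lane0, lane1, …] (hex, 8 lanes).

RES = [0x62, 0x68, 0x62, 0x8f, 0x72, 0x62, 0x72, 0xe0]

t0 = [0x62, 0x8f, 0x72, 0x62, 0x30, 0xe0, 0x62, 0x68]
t1 = [0x62, 0x8f, 0x72, 0x62, 0x72, 0xe0, 0x62, 0x68]
t2 = [0x62, 0x68, 0x62, 0x8f, 0x72, 0x62, 0x72, 0xe0]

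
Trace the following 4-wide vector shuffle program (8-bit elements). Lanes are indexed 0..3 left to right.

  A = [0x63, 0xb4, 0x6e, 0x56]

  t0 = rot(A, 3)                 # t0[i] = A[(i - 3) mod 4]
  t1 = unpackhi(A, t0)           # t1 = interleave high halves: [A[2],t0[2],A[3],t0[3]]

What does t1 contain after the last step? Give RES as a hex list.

→ t0 |b4|6e|56|63|
→ t1 |6e|56|56|63|

RES = [ 0x6e  0x56  0x56  0x63 ]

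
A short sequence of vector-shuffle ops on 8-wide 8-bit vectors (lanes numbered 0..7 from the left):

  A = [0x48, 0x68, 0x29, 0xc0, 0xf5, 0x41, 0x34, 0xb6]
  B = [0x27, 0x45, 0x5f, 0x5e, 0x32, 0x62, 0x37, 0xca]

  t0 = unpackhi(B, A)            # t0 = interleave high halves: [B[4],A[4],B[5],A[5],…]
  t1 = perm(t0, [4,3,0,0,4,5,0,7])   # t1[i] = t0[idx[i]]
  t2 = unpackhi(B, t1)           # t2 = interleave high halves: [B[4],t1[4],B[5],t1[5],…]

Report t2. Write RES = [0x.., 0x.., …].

RES = [0x32, 0x37, 0x62, 0x34, 0x37, 0x32, 0xca, 0xb6]

t0 = [0x32, 0xf5, 0x62, 0x41, 0x37, 0x34, 0xca, 0xb6]
t1 = [0x37, 0x41, 0x32, 0x32, 0x37, 0x34, 0x32, 0xb6]
t2 = [0x32, 0x37, 0x62, 0x34, 0x37, 0x32, 0xca, 0xb6]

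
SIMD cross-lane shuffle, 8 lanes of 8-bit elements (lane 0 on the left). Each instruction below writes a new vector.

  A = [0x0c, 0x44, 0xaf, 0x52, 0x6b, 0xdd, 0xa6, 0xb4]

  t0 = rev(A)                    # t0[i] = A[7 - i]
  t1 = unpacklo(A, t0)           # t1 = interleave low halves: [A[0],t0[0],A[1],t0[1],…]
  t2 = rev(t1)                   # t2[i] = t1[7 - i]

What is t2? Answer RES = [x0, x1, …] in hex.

→ t0 |b4|a6|dd|6b|52|af|44|0c|
→ t1 |0c|b4|44|a6|af|dd|52|6b|
→ t2 |6b|52|dd|af|a6|44|b4|0c|

RES = [ 0x6b  0x52  0xdd  0xaf  0xa6  0x44  0xb4  0x0c ]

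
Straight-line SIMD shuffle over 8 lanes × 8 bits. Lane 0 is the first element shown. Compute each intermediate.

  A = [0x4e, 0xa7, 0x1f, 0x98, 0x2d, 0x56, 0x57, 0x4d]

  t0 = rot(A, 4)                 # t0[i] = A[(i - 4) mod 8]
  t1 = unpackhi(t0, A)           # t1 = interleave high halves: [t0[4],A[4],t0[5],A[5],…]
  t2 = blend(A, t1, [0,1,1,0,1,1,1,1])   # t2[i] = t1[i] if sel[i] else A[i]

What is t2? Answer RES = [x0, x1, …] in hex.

  t0: 2d 56 57 4d 4e a7 1f 98
  t1: 4e 2d a7 56 1f 57 98 4d
  t2: 4e 2d a7 98 1f 57 98 4d

RES = [0x4e, 0x2d, 0xa7, 0x98, 0x1f, 0x57, 0x98, 0x4d]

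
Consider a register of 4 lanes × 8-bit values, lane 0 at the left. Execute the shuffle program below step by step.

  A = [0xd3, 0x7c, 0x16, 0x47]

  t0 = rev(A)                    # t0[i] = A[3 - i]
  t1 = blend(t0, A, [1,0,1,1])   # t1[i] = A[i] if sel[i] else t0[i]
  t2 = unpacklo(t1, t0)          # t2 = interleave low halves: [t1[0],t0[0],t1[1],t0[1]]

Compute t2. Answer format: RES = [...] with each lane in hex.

  t0: 47 16 7c d3
  t1: d3 16 16 47
  t2: d3 47 16 16

RES = [ 0xd3  0x47  0x16  0x16 ]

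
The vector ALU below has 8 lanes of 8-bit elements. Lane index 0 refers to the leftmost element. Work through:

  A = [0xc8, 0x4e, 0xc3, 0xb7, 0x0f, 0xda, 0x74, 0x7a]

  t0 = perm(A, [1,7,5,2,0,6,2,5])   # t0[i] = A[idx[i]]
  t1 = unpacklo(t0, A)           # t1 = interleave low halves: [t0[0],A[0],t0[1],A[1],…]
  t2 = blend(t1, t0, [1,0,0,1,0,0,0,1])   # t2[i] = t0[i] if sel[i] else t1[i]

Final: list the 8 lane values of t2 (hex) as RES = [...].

RES = [0x4e, 0xc8, 0x7a, 0xc3, 0xda, 0xc3, 0xc3, 0xda]

t0 = [0x4e, 0x7a, 0xda, 0xc3, 0xc8, 0x74, 0xc3, 0xda]
t1 = [0x4e, 0xc8, 0x7a, 0x4e, 0xda, 0xc3, 0xc3, 0xb7]
t2 = [0x4e, 0xc8, 0x7a, 0xc3, 0xda, 0xc3, 0xc3, 0xda]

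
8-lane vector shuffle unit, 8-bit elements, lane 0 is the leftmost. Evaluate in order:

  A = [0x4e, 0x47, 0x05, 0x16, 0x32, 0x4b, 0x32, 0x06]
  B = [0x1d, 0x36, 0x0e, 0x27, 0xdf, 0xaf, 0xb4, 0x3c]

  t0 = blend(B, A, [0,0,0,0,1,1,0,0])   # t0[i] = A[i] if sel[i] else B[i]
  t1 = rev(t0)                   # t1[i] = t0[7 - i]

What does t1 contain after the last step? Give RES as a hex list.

RES = [ 0x3c  0xb4  0x4b  0x32  0x27  0x0e  0x36  0x1d ]

→ t0 |1d|36|0e|27|32|4b|b4|3c|
→ t1 |3c|b4|4b|32|27|0e|36|1d|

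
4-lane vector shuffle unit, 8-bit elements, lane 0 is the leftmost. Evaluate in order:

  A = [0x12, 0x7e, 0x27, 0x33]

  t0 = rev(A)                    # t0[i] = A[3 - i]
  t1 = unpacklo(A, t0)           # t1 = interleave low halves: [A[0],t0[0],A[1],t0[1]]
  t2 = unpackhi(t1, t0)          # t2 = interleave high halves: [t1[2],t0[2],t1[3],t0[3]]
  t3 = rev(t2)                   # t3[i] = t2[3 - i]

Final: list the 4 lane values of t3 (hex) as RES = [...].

RES = [0x12, 0x27, 0x7e, 0x7e]

  t0: 33 27 7e 12
  t1: 12 33 7e 27
  t2: 7e 7e 27 12
  t3: 12 27 7e 7e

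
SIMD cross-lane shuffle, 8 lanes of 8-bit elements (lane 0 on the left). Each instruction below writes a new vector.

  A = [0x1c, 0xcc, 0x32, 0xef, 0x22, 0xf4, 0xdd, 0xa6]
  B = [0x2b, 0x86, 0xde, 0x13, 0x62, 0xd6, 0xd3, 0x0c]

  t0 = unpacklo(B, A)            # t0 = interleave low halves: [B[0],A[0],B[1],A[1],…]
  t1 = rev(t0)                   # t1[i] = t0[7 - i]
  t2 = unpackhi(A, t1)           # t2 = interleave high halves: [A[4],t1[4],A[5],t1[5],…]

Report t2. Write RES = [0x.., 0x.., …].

  t0: 2b 1c 86 cc de 32 13 ef
  t1: ef 13 32 de cc 86 1c 2b
  t2: 22 cc f4 86 dd 1c a6 2b

RES = [0x22, 0xcc, 0xf4, 0x86, 0xdd, 0x1c, 0xa6, 0x2b]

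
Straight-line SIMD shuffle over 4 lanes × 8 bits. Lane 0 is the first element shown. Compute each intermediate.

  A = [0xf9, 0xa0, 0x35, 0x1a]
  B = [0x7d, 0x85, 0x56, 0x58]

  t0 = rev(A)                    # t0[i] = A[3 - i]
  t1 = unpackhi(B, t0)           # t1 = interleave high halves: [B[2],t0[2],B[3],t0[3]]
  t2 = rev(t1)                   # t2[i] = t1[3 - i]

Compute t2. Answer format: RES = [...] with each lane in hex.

RES = [ 0xf9  0x58  0xa0  0x56 ]

→ t0 |1a|35|a0|f9|
→ t1 |56|a0|58|f9|
→ t2 |f9|58|a0|56|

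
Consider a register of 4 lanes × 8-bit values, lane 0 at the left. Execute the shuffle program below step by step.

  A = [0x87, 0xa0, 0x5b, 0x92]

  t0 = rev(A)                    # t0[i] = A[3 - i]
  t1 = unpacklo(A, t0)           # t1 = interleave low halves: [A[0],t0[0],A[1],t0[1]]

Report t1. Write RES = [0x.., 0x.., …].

t0 = [0x92, 0x5b, 0xa0, 0x87]
t1 = [0x87, 0x92, 0xa0, 0x5b]

RES = [ 0x87  0x92  0xa0  0x5b ]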